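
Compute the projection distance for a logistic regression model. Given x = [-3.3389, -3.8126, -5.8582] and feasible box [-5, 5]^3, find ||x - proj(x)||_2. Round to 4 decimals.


Project each component onto [-5, 5].
clip(-3.3389) = -3.3389, clip(-3.8126) = -3.8126, clip(-5.8582) = -5.0
Projection = [-3.3389, -3.8126, -5.0]
Squared diffs: [0.0, 0.0, 0.7365]
Distance = sqrt(0.7365) = 0.8582


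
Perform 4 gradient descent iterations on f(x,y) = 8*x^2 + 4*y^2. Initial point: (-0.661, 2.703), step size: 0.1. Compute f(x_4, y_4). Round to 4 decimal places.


Gradient descent on f(x,y) = 8*x^2 + 4*y^2.
Starting point: (-0.661, 2.703), alpha = 0.1
Step 1: grad_x = 2*8*-0.661 = -10.576, grad_y = 2*4*2.703 = 21.624
  x_1 = -0.661 - 0.1*-10.576 = 0.3966
  y_1 = 2.703 - 0.1*21.624 = 0.5406
Step 2: grad_x = 2*8*0.3966 = 6.3456, grad_y = 2*4*0.5406 = 4.3248
  x_2 = 0.3966 - 0.1*6.3456 = -0.238
  y_2 = 0.5406 - 0.1*4.3248 = 0.1081
Step 3: grad_x = 2*8*-0.238 = -3.8074, grad_y = 2*4*0.1081 = 0.865
  x_3 = -0.238 - 0.1*-3.8074 = 0.1428
  y_3 = 0.1081 - 0.1*0.865 = 0.0216
Step 4: grad_x = 2*8*0.1428 = 2.2844, grad_y = 2*4*0.0216 = 0.173
  x_4 = 0.1428 - 0.1*2.2844 = -0.0857
  y_4 = 0.0216 - 0.1*0.173 = 0.0043
f(-0.0857, 0.0043) = 8*(-0.0857)^2 + 4*0.0043^2 = 0.0588


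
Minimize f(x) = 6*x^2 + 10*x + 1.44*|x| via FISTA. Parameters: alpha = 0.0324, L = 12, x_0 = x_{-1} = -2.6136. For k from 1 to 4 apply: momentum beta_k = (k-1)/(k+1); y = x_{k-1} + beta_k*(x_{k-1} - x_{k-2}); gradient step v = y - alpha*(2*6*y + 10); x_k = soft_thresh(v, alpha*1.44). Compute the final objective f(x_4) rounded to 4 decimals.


FISTA on f(x) = 6*x^2 + 10*x + 1.44*|x|
L = 12, alpha = 0.0324
Iteration 1: beta = 0.0, y = -2.6136 + 0.0*(-2.6136 + 2.6136) = -2.6136
  grad(y) = -21.3632, v = y - alpha*grad = -1.9214
  prox(v) = soft_thresh(-1.9214, 0.0467) = -1.8748
Iteration 2: beta = 0.3333, y = -1.8748 + 0.3333*(-1.8748 + 2.6136) = -1.6285
  grad(y) = -9.542, v = y - alpha*grad = -1.3193
  prox(v) = soft_thresh(-1.3193, 0.0467) = -1.2727
Iteration 3: beta = 0.5, y = -1.2727 + 0.5*(-1.2727 + 1.8748) = -0.9716
  grad(y) = -1.6597, v = y - alpha*grad = -0.9179
  prox(v) = soft_thresh(-0.9179, 0.0467) = -0.8712
Iteration 4: beta = 0.6, y = -0.8712 + 0.6*(-0.8712 + 1.2727) = -0.6303
  grad(y) = 2.4361, v = y - alpha*grad = -0.7093
  prox(v) = soft_thresh(-0.7093, 0.0467) = -0.6626
f(x_4) = 6*(-0.6626)^2 + 10*(-0.6626) + 1.44*|-0.6626| = -3.0376


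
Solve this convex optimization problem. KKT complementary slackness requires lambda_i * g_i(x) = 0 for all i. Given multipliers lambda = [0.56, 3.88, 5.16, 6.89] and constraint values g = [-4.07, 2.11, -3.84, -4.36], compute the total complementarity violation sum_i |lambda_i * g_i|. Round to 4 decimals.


KKT complementary slackness check:
lambda_1 * g_1 = 0.56 * -4.07 = -2.2792
lambda_2 * g_2 = 3.88 * 2.11 = 8.1868
lambda_3 * g_3 = 5.16 * -3.84 = -19.8144
lambda_4 * g_4 = 6.89 * -4.36 = -30.0404
Total violation = 2.2792 + 8.1868 + 19.8144 + 30.0404 = 60.3208


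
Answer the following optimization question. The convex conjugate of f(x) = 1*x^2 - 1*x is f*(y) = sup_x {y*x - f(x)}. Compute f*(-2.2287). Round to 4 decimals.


f*(y) = sup_x {y*x - a*x^2 - b*x} = sup_x {(y-b)*x - a*x^2}
FOC: (y - b) - 2a*x = 0 => x* = (y - b)/(2a)
x* = (-2.2287 + 1)/(2*1) = -0.6144
f*(-2.2287) = (y-b)^2/(4a) = (-2.2287 + 1)^2/(4*1)
= 1.5097/4 = 0.3774


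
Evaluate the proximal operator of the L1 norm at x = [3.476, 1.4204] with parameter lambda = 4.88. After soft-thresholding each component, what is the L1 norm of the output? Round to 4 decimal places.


Soft-thresholding with lambda = 4.88:
prox(3.476) = sign(3.476)*max(|3.476| - 4.88, 0) = 0.0
prox(1.4204) = sign(1.4204)*max(|1.4204| - 4.88, 0) = 0.0
prox(x) = [0.0, 0.0]
||prox(x)||_1 = 0.0 + 0.0 = 0.0


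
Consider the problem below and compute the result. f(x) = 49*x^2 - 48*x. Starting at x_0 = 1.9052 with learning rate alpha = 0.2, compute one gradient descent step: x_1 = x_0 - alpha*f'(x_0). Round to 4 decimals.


We compute the gradient at x_0 and apply the update.
f'(x) = 98*x - 48
f'(1.9052) = 98*1.9052 - 48 = 138.7096
x_1 = 1.9052 - 0.2*138.7096 = -25.8367


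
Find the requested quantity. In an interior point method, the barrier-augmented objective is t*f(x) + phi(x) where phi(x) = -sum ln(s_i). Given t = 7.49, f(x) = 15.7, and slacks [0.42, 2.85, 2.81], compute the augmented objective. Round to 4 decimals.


Step 1: Compute log-barrier.
ln values: [-0.8675, 1.0473, 1.0332]
phi = -(-0.8675 + 1.0473 + 1.0332) = -1.213
Step 2: Compute augmented objective.
t*f(x) = 7.49*15.7 = 117.593
Total = 117.593 - 1.213 = 116.38


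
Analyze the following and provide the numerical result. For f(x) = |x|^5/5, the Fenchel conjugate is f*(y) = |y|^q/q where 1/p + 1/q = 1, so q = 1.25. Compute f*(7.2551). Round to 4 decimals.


The conjugate exponent q satisfies 1/p + 1/q = 1.
p = 5, so q = 5/(5 - 1) = 1.25
|y|^q = 7.2551^1.25 = 11.9071
f*(7.2551) = 11.9071 / 1.25 = 9.5256


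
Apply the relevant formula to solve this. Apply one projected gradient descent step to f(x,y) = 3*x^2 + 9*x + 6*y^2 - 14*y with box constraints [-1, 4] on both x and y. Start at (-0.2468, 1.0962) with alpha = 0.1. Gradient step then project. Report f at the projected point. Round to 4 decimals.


Step 1: Compute gradient at (-0.2468, 1.0962).
grad_x = 2*3*-0.2468 + 9 = 7.5192
grad_y = 2*6*1.0962 - 14 = -0.8456
Step 2: Gradient step.
x_raw = -0.2468 - 0.1*7.5192 = -0.9987
y_raw = 1.0962 - 0.1*-0.8456 = 1.1808
Step 3: Project onto [-1, 4].
x_proj = clip(-0.9987) = -0.9987
y_proj = clip(1.1808) = 1.1808
Step 4: Evaluate f.
f(-0.9987, 1.1808) = -14.1616


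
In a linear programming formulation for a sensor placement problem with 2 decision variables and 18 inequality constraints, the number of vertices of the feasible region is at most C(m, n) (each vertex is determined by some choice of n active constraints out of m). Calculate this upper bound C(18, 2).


Each vertex corresponds to some choice of n active constraints out of m, so the number of vertices is at most C(m, n) = m! / (n!(m-n)!).
m = 18, n = 2
Numerator: 18 * 17
Denominator: 2! = 2
C(18, 2) = 153


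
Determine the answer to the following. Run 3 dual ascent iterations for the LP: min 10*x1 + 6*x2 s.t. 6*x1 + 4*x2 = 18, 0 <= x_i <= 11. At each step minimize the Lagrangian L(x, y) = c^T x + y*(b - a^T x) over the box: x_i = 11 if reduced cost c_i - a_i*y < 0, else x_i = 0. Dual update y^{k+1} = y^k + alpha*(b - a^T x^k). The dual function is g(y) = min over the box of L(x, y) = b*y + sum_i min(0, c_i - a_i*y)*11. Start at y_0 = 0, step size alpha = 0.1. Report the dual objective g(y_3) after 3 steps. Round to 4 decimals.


Dual ascent for LP: min 10*x1 + 6*x2, 6*x1 + 4*x2 = 18, 0 <= x_i <= 11
Step 1: y^k = 0.0, reduced costs: (10.0, 6.0)
  x^k = (0.0, 0.0), subgradient = b - a^T x = 18.0
  y^{k+1} = 0.0 + 0.1*18.0 = 1.8
Step 2: y^k = 1.8, reduced costs: (-0.8, -1.2)
  x^k = (11.0, 11.0), subgradient = b - a^T x = -92.0
  y^{k+1} = 1.8 + 0.1*-92.0 = -7.4
Step 3: y^k = -7.4, reduced costs: (54.4, 35.6)
  x^k = (0.0, 0.0), subgradient = b - a^T x = 18.0
  y^{k+1} = -7.4 + 0.1*18.0 = -5.6
Dual objective at y_3 = -5.6: reduced costs (43.6, 28.4), box minimizer x = (0.0, 0.0)
g(y_3) = b*y + (c1 - a1*y)*x1 + (c2 - a2*y)*x2 = 18*(-5.6) + 43.6*0.0 + 28.4*0.0 = -100.8 + 0.0 + 0.0 = -100.8


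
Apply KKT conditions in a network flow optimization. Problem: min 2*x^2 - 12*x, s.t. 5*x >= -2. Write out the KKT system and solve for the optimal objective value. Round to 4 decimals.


Step 1: Try lambda = 0 (constraint inactive).
Stationarity: 2*2*x - 12 = 0
x* = 12/(2*2) = 3.0
Check constraint: 5*3.0 = 15.0 >= -2 -- satisfied.
Step 2: Compute optimal value.
f(x*) = 2*3.0^2 - 12*3.0 = -18.0


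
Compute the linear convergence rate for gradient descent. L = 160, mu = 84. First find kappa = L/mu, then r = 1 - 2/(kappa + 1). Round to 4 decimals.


Step 1: Compute the condition number.
kappa = L/mu = 160/84 = 1.9048
Step 2: Compute the convergence rate.
r = 1 - 2/(kappa + 1) = 1 - 2*mu/(L + mu) = (L - mu)/(L + mu) = 76/244 = 0.3115


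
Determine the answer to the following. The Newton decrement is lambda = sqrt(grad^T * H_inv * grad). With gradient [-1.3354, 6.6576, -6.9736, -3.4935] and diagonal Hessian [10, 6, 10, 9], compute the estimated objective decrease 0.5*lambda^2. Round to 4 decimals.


Step 1: H is diagonal, so H^(-1) * g = [-0.1335, 1.1096, -0.6974, -0.3882].
Step 2: g^T H^(-1) g = sum_i g_i^2 / H_ii
  = (-1.3354)^2/10 + (6.6576)^2/6 + (-6.9736)^2/10 + (-3.4935)^2/9
  = 0.1783 + 7.3873 + 4.8631 + 1.3561 = 13.7848
Step 3: Objective decrease = 0.5 * g^T H^(-1) g = 6.8924


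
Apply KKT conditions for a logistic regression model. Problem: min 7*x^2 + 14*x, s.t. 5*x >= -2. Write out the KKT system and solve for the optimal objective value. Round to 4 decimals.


Step 1: Try lambda = 0 (constraint inactive).
x_unc = -14/(2*7) = -1.0
Check: 5*-1.0 = -5.0 < -2 -- violated!
Step 2: Constraint must be active: 5*x = -2
x* = -2/5 = -0.4
lambda = (2*7*(-0.4) + 14)/5 = 1.68
Step 3: Compute optimal value.
f(x*) = 7*(-0.4)^2 + 14*(-0.4) = -4.48


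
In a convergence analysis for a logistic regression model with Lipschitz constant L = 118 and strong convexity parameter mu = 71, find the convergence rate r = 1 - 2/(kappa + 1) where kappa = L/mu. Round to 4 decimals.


Step 1: Compute the condition number.
kappa = L/mu = 118/71 = 1.662
Step 2: Compute the convergence rate.
r = 1 - 2/(kappa + 1) = 1 - 2*mu/(L + mu) = (L - mu)/(L + mu) = 47/189 = 0.2487


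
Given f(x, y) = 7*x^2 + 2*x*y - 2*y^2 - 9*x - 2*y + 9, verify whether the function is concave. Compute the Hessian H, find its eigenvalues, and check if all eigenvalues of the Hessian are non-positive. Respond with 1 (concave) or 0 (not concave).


The Hessian of f(x,y) = 7*x^2 + 2*x*y - 2*y^2 - 9*x - 2*y + 9 is:
H = [[14, 2], [2, -4]]
Trace = 14 - 4 = 10
Determinant = 14*-4 - (2)^2 = -60
Discriminant = (10)^2 - 4*-60 = 340.0
Eigenvalues: lambda_1 = -4.2195, lambda_2 = 14.2195
The function is not concave.

0


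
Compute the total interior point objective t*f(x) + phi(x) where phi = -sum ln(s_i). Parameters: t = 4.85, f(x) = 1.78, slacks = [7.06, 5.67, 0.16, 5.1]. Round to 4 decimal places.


Step 1: Compute log-barrier.
ln values: [1.9544, 1.7352, -1.8326, 1.6292]
phi = -(1.9544 + 1.7352 - 1.8326 + 1.6292) = -3.4863
Step 2: Compute augmented objective.
t*f(x) = 4.85*1.78 = 8.633
Total = 8.633 - 3.4863 = 5.1467


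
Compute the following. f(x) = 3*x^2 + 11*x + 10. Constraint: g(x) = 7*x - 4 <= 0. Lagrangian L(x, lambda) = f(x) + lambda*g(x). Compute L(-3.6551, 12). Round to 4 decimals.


Step 1: Evaluate f(x).
f(-3.6551) = 3*(-3.6551)^2 + 11*(-3.6551) + 10 = 9.8732
Step 2: Evaluate g(x).
g(-3.6551) = 7*-3.6551 - 4 = -29.5857
Step 3: Compute Lagrangian.
L = 9.8732 + 12*-29.5857 = -345.1552


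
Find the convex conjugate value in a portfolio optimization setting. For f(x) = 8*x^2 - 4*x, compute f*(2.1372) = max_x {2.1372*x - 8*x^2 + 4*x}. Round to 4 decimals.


f*(y) = sup_x {y*x - a*x^2 - b*x} = sup_x {(y-b)*x - a*x^2}
FOC: (y - b) - 2a*x = 0 => x* = (y - b)/(2a)
x* = (2.1372 + 4)/(2*8) = 0.3836
f*(2.1372) = (y-b)^2/(4a) = (2.1372 + 4)^2/(4*8)
= 37.6652/32 = 1.177


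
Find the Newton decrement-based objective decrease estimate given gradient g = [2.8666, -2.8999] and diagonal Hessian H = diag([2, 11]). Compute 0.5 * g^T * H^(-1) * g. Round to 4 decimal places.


Step 1: H is diagonal, so H^(-1) * g = [1.4333, -0.2636].
Step 2: g^T H^(-1) g = sum_i g_i^2 / H_ii
  = (2.8666)^2/2 + (-2.8999)^2/11
  = 4.1087 + 0.7645 = 4.8732
Step 3: Objective decrease = 0.5 * g^T H^(-1) g = 2.4366


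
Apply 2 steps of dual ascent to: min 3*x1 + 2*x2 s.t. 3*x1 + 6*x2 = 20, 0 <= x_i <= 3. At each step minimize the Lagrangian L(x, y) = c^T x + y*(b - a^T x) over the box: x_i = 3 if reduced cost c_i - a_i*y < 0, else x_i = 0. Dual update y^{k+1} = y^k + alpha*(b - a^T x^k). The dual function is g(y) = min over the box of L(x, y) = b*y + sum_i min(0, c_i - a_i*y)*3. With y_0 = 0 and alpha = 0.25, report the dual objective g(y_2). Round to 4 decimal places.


Dual ascent for LP: min 3*x1 + 2*x2, 3*x1 + 6*x2 = 20, 0 <= x_i <= 3
Step 1: y^k = 0.0, reduced costs: (3.0, 2.0)
  x^k = (0.0, 0.0), subgradient = b - a^T x = 20.0
  y^{k+1} = 0.0 + 0.25*20.0 = 5.0
Step 2: y^k = 5.0, reduced costs: (-12.0, -28.0)
  x^k = (3.0, 3.0), subgradient = b - a^T x = -7.0
  y^{k+1} = 5.0 + 0.25*-7.0 = 3.25
Dual objective at y_2 = 3.25: reduced costs (-6.75, -17.5), box minimizer x = (3.0, 3.0)
g(y_2) = b*y + (c1 - a1*y)*x1 + (c2 - a2*y)*x2 = 20*3.25 + (-6.75)*3.0 + (-17.5)*3.0 = 65.0 - 20.25 - 52.5 = -7.75


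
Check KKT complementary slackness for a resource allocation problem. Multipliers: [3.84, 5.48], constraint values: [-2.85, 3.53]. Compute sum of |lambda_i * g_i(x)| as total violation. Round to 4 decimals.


KKT complementary slackness check:
lambda_1 * g_1 = 3.84 * -2.85 = -10.944
lambda_2 * g_2 = 5.48 * 3.53 = 19.3444
Total violation = 10.944 + 19.3444 = 30.2884


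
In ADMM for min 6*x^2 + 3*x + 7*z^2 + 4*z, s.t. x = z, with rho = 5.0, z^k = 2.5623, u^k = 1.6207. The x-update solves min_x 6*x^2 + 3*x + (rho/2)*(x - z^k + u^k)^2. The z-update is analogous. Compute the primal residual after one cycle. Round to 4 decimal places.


ADMM iteration with rho = 5.0, z^k = 2.5623, u^k = 1.6207
Step 1: x-update.
Minimize 6*x^2 + 3*x + (5.0/2)*(x - 2.5623 + 1.6207)^2
FOC: (2*6 + 5.0)*x = -3 + 5.0*(2.5623 - 1.6207)
x^{k+1} = 0.1005
Step 2: z-update.
Minimize 7*z^2 + 4*z + (5.0/2)*(0.1005 - z + 1.6207)^2
FOC: (2*7 + 5.0)*z = -4 + 5.0*(0.1005 + 1.6207)
z^{k+1} = 0.2424
Step 3: u-update.
u^{k+1} = 1.6207 + 0.1005 - 0.2424 = 1.4788
Step 4: Primal residual = |0.1005 - 0.2424| = 0.1419


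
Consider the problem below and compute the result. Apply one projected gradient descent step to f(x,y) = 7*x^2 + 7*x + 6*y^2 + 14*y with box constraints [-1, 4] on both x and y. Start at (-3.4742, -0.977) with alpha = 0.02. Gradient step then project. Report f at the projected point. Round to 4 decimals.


Step 1: Compute gradient at (-3.4742, -0.977).
grad_x = 2*7*-3.4742 + 7 = -41.6388
grad_y = 2*6*-0.977 + 14 = 2.276
Step 2: Gradient step.
x_raw = -3.4742 - 0.02*-41.6388 = -2.6414
y_raw = -0.977 - 0.02*2.276 = -1.0225
Step 3: Project onto [-1, 4].
x_proj = clip(-2.6414) = -1.0
y_proj = clip(-1.0225) = -1.0
Step 4: Evaluate f.
f(-1.0, -1.0) = -8.0


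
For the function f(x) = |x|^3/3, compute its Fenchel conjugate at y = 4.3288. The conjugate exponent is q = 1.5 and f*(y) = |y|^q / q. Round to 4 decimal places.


The conjugate exponent q satisfies 1/p + 1/q = 1.
p = 3, so q = 3/(3 - 1) = 1.5
|y|^q = 4.3288^1.5 = 9.0064
f*(4.3288) = 9.0064 / 1.5 = 6.0043


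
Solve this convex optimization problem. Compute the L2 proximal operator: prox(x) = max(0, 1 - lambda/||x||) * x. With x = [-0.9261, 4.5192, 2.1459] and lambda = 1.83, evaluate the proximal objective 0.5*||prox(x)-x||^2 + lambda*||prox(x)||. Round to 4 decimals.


Step 1: Compute ||x||.
||x|| = 5.0878
Step 2: Compute scaling factor.
scale = max(0, 1 - 1.83/5.0878) = 0.6403
Step 3: prox(x) = [-0.593, 2.8937, 1.3741]
||prox(x)|| = 3.2578
Step 4: Proximal objective.
0.5*||prox-x||^2 = 1.6745
lambda*||prox|| = 5.9618
Total = 7.6362


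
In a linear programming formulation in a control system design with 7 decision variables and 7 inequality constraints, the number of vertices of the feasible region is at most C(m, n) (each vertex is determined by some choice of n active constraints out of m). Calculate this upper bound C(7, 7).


Each vertex corresponds to some choice of n active constraints out of m, so the number of vertices is at most C(m, n) = m! / (n!(m-n)!).
m = 7, n = 7
Numerator: 7 * 6 * 5 * 4 * 3 * 2 * 1
Denominator: 7! = 5040
C(7, 7) = 1


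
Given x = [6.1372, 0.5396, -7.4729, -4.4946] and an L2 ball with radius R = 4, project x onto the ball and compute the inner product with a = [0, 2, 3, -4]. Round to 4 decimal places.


Step 1: Compute ||x|| (intermediates to 6 decimals).
||x|| = sqrt(6.1372^2 + 0.5396^2 + (-7.4729)^2 + (-4.4946)^2) = 10.677175
Step 2: Project.
Since ||x|| > R, scale = R/||x|| = 4/10.677175 = 0.374631, proj(x) = scale * x
proj(x) = [2.299185, 0.202151, -2.79958, -1.683816]
Step 3: Dot product.
a^T * proj(x) = 0*2.299185 + 2*0.202151 + 3*(-2.79958) - 4*(-1.683816) = -1.2592


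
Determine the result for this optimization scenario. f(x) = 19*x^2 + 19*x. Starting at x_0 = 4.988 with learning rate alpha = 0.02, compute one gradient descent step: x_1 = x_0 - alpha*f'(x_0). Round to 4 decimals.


We compute the gradient at x_0 and apply the update.
f'(x) = 38*x + 19
f'(4.988) = 38*4.988 + 19 = 208.544
x_1 = 4.988 - 0.02*208.544 = 0.8171


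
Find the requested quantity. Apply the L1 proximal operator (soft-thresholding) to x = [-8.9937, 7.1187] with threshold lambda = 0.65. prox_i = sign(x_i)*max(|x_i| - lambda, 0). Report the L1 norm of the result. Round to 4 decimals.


Soft-thresholding with lambda = 0.65:
prox(-8.9937) = sign(-8.9937)*max(|-8.9937| - 0.65, 0) = -8.3437
prox(7.1187) = sign(7.1187)*max(|7.1187| - 0.65, 0) = 6.4687
prox(x) = [-8.3437, 6.4687]
||prox(x)||_1 = 8.3437 + 6.4687 = 14.8124


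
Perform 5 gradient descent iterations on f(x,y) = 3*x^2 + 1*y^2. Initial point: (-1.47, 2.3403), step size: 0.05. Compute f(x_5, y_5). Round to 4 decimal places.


Gradient descent on f(x,y) = 3*x^2 + 1*y^2.
Starting point: (-1.47, 2.3403), alpha = 0.05
Step 1: grad_x = 2*3*-1.47 = -8.82, grad_y = 2*1*2.3403 = 4.6806
  x_1 = -1.47 - 0.05*-8.82 = -1.029
  y_1 = 2.3403 - 0.05*4.6806 = 2.1063
Step 2: grad_x = 2*3*-1.029 = -6.174, grad_y = 2*1*2.1063 = 4.2125
  x_2 = -1.029 - 0.05*-6.174 = -0.7203
  y_2 = 2.1063 - 0.05*4.2125 = 1.8956
Step 3: grad_x = 2*3*-0.7203 = -4.3218, grad_y = 2*1*1.8956 = 3.7913
  x_3 = -0.7203 - 0.05*-4.3218 = -0.5042
  y_3 = 1.8956 - 0.05*3.7913 = 1.7061
Step 4: grad_x = 2*3*-0.5042 = -3.0253, grad_y = 2*1*1.7061 = 3.4122
  x_4 = -0.5042 - 0.05*-3.0253 = -0.3529
  y_4 = 1.7061 - 0.05*3.4122 = 1.5355
Step 5: grad_x = 2*3*-0.3529 = -2.1177, grad_y = 2*1*1.5355 = 3.0709
  x_5 = -0.3529 - 0.05*-2.1177 = -0.2471
  y_5 = 1.5355 - 0.05*3.0709 = 1.3819
f(-0.2471, 1.3819) = 3*(-0.2471)^2 + 1*1.3819^2 = 2.0928


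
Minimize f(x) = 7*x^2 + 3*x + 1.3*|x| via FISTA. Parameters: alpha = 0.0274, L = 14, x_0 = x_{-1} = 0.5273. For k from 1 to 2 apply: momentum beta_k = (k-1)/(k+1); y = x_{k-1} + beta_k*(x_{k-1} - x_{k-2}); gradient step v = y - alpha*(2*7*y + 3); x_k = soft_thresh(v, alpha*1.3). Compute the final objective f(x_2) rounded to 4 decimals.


FISTA on f(x) = 7*x^2 + 3*x + 1.3*|x|
L = 14, alpha = 0.0274
Iteration 1: beta = 0.0, y = 0.5273 + 0.0*(0.5273 - 0.5273) = 0.5273
  grad(y) = 10.3822, v = y - alpha*grad = 0.2428
  prox(v) = soft_thresh(0.2428, 0.0356) = 0.2072
Iteration 2: beta = 0.3333, y = 0.2072 + 0.3333*(0.2072 - 0.5273) = 0.1005
  grad(y) = 4.4071, v = y - alpha*grad = -0.0202
  prox(v) = soft_thresh(-0.0202, 0.0356) = 0.0
f(x_2) = 7*0.0^2 + 3*0.0 + 1.3*|0.0| = 0.0


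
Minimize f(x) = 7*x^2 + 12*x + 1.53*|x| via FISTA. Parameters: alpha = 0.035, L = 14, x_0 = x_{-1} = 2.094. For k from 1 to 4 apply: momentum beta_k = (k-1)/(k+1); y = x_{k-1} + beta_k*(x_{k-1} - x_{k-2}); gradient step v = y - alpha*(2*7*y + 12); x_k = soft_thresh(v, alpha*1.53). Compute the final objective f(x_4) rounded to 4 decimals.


FISTA on f(x) = 7*x^2 + 12*x + 1.53*|x|
L = 14, alpha = 0.035
Iteration 1: beta = 0.0, y = 2.094 + 0.0*(2.094 - 2.094) = 2.094
  grad(y) = 41.316, v = y - alpha*grad = 0.6479
  prox(v) = soft_thresh(0.6479, 0.0536) = 0.5944
Iteration 2: beta = 0.3333, y = 0.5944 + 0.3333*(0.5944 - 2.094) = 0.0945
  grad(y) = 13.3233, v = y - alpha*grad = -0.3718
  prox(v) = soft_thresh(-0.3718, 0.0536) = -0.3182
Iteration 3: beta = 0.5, y = -0.3182 + 0.5*(-0.3182 - 0.5944) = -0.7746
  grad(y) = 1.1561, v = y - alpha*grad = -0.815
  prox(v) = soft_thresh(-0.815, 0.0536) = -0.7615
Iteration 4: beta = 0.6, y = -0.7615 + 0.6*(-0.7615 + 0.3182) = -1.0274
  grad(y) = -2.3838, v = y - alpha*grad = -0.944
  prox(v) = soft_thresh(-0.944, 0.0536) = -0.8904
f(x_4) = 7*(-0.8904)^2 + 12*(-0.8904) + 1.53*|-0.8904| = -3.7727


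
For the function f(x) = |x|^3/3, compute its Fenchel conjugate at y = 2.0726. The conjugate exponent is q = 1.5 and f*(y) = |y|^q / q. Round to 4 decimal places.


The conjugate exponent q satisfies 1/p + 1/q = 1.
p = 3, so q = 3/(3 - 1) = 1.5
|y|^q = 2.0726^1.5 = 2.9838
f*(2.0726) = 2.9838 / 1.5 = 1.9892


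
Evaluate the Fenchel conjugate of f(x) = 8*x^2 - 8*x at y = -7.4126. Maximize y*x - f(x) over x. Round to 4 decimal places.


f*(y) = sup_x {y*x - a*x^2 - b*x} = sup_x {(y-b)*x - a*x^2}
FOC: (y - b) - 2a*x = 0 => x* = (y - b)/(2a)
x* = (-7.4126 + 8)/(2*8) = 0.0367
f*(-7.4126) = (y-b)^2/(4a) = (-7.4126 + 8)^2/(4*8)
= 0.345/32 = 0.0108


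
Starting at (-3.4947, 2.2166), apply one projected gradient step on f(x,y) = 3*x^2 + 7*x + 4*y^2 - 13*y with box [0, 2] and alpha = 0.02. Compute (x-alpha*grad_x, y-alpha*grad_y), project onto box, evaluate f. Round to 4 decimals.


Step 1: Compute gradient at (-3.4947, 2.2166).
grad_x = 2*3*-3.4947 + 7 = -13.9682
grad_y = 2*4*2.2166 - 13 = 4.7328
Step 2: Gradient step.
x_raw = -3.4947 - 0.02*-13.9682 = -3.2153
y_raw = 2.2166 - 0.02*4.7328 = 2.1219
Step 3: Project onto [0, 2].
x_proj = clip(-3.2153) = 0.0
y_proj = clip(2.1219) = 2.0
Step 4: Evaluate f.
f(0.0, 2.0) = -10.0


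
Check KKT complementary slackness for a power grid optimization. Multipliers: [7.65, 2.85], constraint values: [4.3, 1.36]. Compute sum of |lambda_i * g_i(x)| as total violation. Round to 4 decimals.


KKT complementary slackness check:
lambda_1 * g_1 = 7.65 * 4.3 = 32.895
lambda_2 * g_2 = 2.85 * 1.36 = 3.876
Total violation = 32.895 + 3.876 = 36.771


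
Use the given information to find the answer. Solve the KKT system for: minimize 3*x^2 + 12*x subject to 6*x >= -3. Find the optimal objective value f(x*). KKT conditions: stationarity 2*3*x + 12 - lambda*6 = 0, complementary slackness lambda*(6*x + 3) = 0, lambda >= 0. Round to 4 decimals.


Step 1: Try lambda = 0 (constraint inactive).
x_unc = -12/(2*3) = -2.0
Check: 6*-2.0 = -12.0 < -3 -- violated!
Step 2: Constraint must be active: 6*x = -3
x* = -3/6 = -0.5
lambda = (2*3*(-0.5) + 12)/6 = 1.5
Step 3: Compute optimal value.
f(x*) = 3*(-0.5)^2 + 12*(-0.5) = -5.25


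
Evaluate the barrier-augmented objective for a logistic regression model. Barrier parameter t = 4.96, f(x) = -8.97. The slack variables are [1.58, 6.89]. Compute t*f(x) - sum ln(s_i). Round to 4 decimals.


Step 1: Compute log-barrier.
ln values: [0.4574, 1.9301]
phi = -(0.4574 + 1.9301) = -2.3875
Step 2: Compute augmented objective.
t*f(x) = 4.96*-8.97 = -44.4912
Total = -44.4912 - 2.3875 = -46.8787


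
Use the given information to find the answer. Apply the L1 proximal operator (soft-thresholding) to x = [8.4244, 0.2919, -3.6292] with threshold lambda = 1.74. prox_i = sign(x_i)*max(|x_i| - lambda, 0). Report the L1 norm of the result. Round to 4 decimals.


Soft-thresholding with lambda = 1.74:
prox(8.4244) = sign(8.4244)*max(|8.4244| - 1.74, 0) = 6.6844
prox(0.2919) = sign(0.2919)*max(|0.2919| - 1.74, 0) = 0.0
prox(-3.6292) = sign(-3.6292)*max(|-3.6292| - 1.74, 0) = -1.8892
prox(x) = [6.6844, 0.0, -1.8892]
||prox(x)||_1 = 6.6844 + 0.0 + 1.8892 = 8.5736


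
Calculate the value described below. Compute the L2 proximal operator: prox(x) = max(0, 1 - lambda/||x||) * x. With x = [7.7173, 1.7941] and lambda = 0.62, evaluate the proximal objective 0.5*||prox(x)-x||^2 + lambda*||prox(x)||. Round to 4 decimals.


Step 1: Compute ||x||.
||x|| = 7.9231
Step 2: Compute scaling factor.
scale = max(0, 1 - 0.62/7.9231) = 0.9217
Step 3: prox(x) = [7.1134, 1.6537]
||prox(x)|| = 7.3031
Step 4: Proximal objective.
0.5*||prox-x||^2 = 0.1922
lambda*||prox|| = 4.5279
Total = 4.7201


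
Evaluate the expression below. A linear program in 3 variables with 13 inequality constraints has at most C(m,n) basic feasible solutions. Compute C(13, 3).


Each vertex corresponds to some choice of n active constraints out of m, so the number of vertices is at most C(m, n) = m! / (n!(m-n)!).
m = 13, n = 3
Numerator: 13 * 12 * 11
Denominator: 3! = 6
C(13, 3) = 286


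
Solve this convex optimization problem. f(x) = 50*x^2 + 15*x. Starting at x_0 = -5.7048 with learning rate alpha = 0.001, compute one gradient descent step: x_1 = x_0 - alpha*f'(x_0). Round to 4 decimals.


We compute the gradient at x_0 and apply the update.
f'(x) = 100*x + 15
f'(-5.7048) = 100*-5.7048 + 15 = -555.48
x_1 = -5.7048 - 0.001*-555.48 = -5.1493


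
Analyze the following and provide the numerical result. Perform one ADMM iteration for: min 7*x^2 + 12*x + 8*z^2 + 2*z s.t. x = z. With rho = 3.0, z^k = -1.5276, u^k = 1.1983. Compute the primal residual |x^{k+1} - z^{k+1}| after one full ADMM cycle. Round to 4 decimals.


ADMM iteration with rho = 3.0, z^k = -1.5276, u^k = 1.1983
Step 1: x-update.
Minimize 7*x^2 + 12*x + (3.0/2)*(x + 1.5276 + 1.1983)^2
FOC: (2*7 + 3.0)*x = -12 + 3.0*(-1.5276 - 1.1983)
x^{k+1} = -1.1869
Step 2: z-update.
Minimize 8*z^2 + 2*z + (3.0/2)*(-1.1869 - z + 1.1983)^2
FOC: (2*8 + 3.0)*z = -2 + 3.0*(-1.1869 + 1.1983)
z^{k+1} = -0.1035
Step 3: u-update.
u^{k+1} = 1.1983 - 1.1869 + 0.1035 = 0.1148
Step 4: Primal residual = |-1.1869 + 0.1035| = 1.0835


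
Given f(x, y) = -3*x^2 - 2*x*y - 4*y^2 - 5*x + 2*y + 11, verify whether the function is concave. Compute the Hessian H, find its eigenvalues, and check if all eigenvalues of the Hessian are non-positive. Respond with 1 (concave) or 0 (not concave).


The Hessian of f(x,y) = -3*x^2 - 2*x*y - 4*y^2 - 5*x + 2*y + 11 is:
H = [[-6, -2], [-2, -8]]
Trace = -6 - 8 = -14
Determinant = -6*-8 - (-2)^2 = 44
Discriminant = (-14)^2 - 4*44 = 20.0
Eigenvalues: lambda_1 = -9.2361, lambda_2 = -4.7639
The function is concave.

1


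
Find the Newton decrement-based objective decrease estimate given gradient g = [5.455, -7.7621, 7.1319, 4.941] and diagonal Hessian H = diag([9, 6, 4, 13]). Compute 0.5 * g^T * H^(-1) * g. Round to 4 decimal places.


Step 1: H is diagonal, so H^(-1) * g = [0.6061, -1.2937, 1.783, 0.3801].
Step 2: g^T H^(-1) g = sum_i g_i^2 / H_ii
  = (5.455)^2/9 + (-7.7621)^2/6 + (7.1319)^2/4 + (4.941)^2/13
  = 3.3063 + 10.0417 + 12.716 + 1.878 = 27.942
Step 3: Objective decrease = 0.5 * g^T H^(-1) g = 13.971


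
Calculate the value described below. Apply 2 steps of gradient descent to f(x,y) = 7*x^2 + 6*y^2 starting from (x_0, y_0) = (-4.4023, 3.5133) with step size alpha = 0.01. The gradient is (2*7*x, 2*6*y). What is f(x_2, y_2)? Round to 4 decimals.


Gradient descent on f(x,y) = 7*x^2 + 6*y^2.
Starting point: (-4.4023, 3.5133), alpha = 0.01
Step 1: grad_x = 2*7*-4.4023 = -61.6322, grad_y = 2*6*3.5133 = 42.1596
  x_1 = -4.4023 - 0.01*-61.6322 = -3.786
  y_1 = 3.5133 - 0.01*42.1596 = 3.0917
Step 2: grad_x = 2*7*-3.786 = -53.0037, grad_y = 2*6*3.0917 = 37.1004
  x_2 = -3.786 - 0.01*-53.0037 = -3.2559
  y_2 = 3.0917 - 0.01*37.1004 = 2.7207
f(-3.2559, 2.7207) = 7*(-3.2559)^2 + 6*2.7207^2 = 118.6213


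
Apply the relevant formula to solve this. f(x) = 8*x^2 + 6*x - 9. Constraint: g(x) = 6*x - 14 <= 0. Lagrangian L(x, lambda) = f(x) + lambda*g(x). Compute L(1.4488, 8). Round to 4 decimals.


Step 1: Evaluate f(x).
f(1.4488) = 8*1.4488^2 + 6*1.4488 - 9 = 16.485
Step 2: Evaluate g(x).
g(1.4488) = 6*1.4488 - 14 = -5.3072
Step 3: Compute Lagrangian.
L = 16.485 + 8*-5.3072 = -25.9726


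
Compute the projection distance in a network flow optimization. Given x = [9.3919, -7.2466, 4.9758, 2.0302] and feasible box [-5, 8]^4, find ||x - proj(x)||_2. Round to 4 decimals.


Project each component onto [-5, 8].
clip(9.3919) = 8.0, clip(-7.2466) = -5.0, clip(4.9758) = 4.9758, clip(2.0302) = 2.0302
Projection = [8.0, -5.0, 4.9758, 2.0302]
Squared diffs: [1.9374, 5.0472, 0.0, 0.0]
Distance = sqrt(6.9846) = 2.6428


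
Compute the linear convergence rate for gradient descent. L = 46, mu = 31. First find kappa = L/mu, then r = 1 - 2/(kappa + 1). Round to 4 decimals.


Step 1: Compute the condition number.
kappa = L/mu = 46/31 = 1.4839
Step 2: Compute the convergence rate.
r = 1 - 2/(kappa + 1) = 1 - 2*mu/(L + mu) = (L - mu)/(L + mu) = 15/77 = 0.1948


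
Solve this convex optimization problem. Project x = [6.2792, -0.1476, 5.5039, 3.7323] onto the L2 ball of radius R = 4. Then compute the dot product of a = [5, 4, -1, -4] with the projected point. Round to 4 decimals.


Step 1: Compute ||x|| (intermediates to 6 decimals).
||x|| = sqrt(6.2792^2 + (-0.1476)^2 + 5.5039^2 + 3.7323^2) = 9.147301
Step 2: Project.
Since ||x|| > R, scale = R/||x|| = 4/9.147301 = 0.437287, proj(x) = scale * x
proj(x) = [2.745813, -0.064544, 2.406784, 1.632086]
Step 3: Dot product.
a^T * proj(x) = 5*2.745813 + 4*(-0.064544) - 1*2.406784 - 4*1.632086 = 4.5358


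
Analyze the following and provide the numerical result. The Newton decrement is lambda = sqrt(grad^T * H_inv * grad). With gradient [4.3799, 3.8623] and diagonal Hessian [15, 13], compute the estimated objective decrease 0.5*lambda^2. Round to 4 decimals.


Step 1: H is diagonal, so H^(-1) * g = [0.292, 0.2971].
Step 2: g^T H^(-1) g = sum_i g_i^2 / H_ii
  = (4.3799)^2/15 + (3.8623)^2/13
  = 1.2789 + 1.1475 = 2.4264
Step 3: Objective decrease = 0.5 * g^T H^(-1) g = 1.2132


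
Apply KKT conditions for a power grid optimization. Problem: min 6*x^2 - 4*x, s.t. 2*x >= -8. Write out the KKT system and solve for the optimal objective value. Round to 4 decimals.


Step 1: Try lambda = 0 (constraint inactive).
Stationarity: 2*6*x - 4 = 0
x* = 4/(2*6) = 1/3 = 0.3333 (rounded; the exact value 1/3 is used below)
Check constraint: 2*0.3333 = 0.6666 >= -8 -- satisfied.
Step 2: Compute optimal value.
f(x*) = 6*(1/3)^2 - 4*(1/3) = -0.6667


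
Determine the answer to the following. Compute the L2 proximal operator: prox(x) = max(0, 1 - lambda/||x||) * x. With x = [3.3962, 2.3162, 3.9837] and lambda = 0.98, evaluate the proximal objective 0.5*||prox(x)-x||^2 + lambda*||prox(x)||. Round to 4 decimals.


Step 1: Compute ||x||.
||x|| = 5.7244
Step 2: Compute scaling factor.
scale = max(0, 1 - 0.98/5.7244) = 0.8288
Step 3: prox(x) = [2.8148, 1.9197, 3.3017]
||prox(x)|| = 4.7444
Step 4: Proximal objective.
0.5*||prox-x||^2 = 0.4802
lambda*||prox|| = 4.6495
Total = 5.1297


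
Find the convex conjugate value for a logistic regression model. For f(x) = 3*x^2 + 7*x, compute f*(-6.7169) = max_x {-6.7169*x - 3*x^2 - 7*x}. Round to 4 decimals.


f*(y) = sup_x {y*x - a*x^2 - b*x} = sup_x {(y-b)*x - a*x^2}
FOC: (y - b) - 2a*x = 0 => x* = (y - b)/(2a)
x* = (-6.7169 - 7)/(2*3) = -2.2862
f*(-6.7169) = (y-b)^2/(4a) = (-6.7169 - 7)^2/(4*3)
= 188.1533/12 = 15.6794


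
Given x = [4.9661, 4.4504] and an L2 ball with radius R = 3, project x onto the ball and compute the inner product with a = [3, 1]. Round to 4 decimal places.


Step 1: Compute ||x|| (intermediates to 6 decimals).
||x|| = sqrt(4.9661^2 + 4.4504^2) = 6.668449
Step 2: Project.
Since ||x|| > R, scale = R/||x|| = 3/6.668449 = 0.44988, proj(x) = scale * x
proj(x) = [2.234149, 2.002146]
Step 3: Dot product.
a^T * proj(x) = 3*2.234149 + 1*2.002146 = 8.7046


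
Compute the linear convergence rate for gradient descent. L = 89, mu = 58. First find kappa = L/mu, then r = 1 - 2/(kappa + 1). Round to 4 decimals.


Step 1: Compute the condition number.
kappa = L/mu = 89/58 = 1.5345
Step 2: Compute the convergence rate.
r = 1 - 2/(kappa + 1) = 1 - 2*mu/(L + mu) = (L - mu)/(L + mu) = 31/147 = 0.2109


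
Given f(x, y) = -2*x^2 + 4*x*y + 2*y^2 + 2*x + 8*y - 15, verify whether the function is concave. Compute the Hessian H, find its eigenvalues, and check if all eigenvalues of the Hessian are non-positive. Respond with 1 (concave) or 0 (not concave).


The Hessian of f(x,y) = -2*x^2 + 4*x*y + 2*y^2 + 2*x + 8*y - 15 is:
H = [[-4, 4], [4, 4]]
Trace = -4 + 4 = 0
Determinant = -4*4 - (4)^2 = -32
Discriminant = (0)^2 - 4*-32 = 128.0
Eigenvalues: lambda_1 = -5.6569, lambda_2 = 5.6569
The function is not concave.

0


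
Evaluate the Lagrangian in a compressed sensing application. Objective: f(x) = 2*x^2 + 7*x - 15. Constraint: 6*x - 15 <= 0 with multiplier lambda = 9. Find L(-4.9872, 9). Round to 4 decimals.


Step 1: Evaluate f(x).
f(-4.9872) = 2*(-4.9872)^2 + 7*(-4.9872) - 15 = -0.1661
Step 2: Evaluate g(x).
g(-4.9872) = 6*-4.9872 - 15 = -44.9232
Step 3: Compute Lagrangian.
L = -0.1661 + 9*-44.9232 = -404.4749


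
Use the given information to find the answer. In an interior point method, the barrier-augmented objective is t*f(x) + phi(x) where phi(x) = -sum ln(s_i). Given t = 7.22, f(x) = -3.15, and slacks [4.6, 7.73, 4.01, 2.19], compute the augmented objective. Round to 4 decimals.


Step 1: Compute log-barrier.
ln values: [1.5261, 2.0451, 1.3888, 0.7839]
phi = -(1.5261 + 2.0451 + 1.3888 + 0.7839) = -5.7439
Step 2: Compute augmented objective.
t*f(x) = 7.22*-3.15 = -22.743
Total = -22.743 - 5.7439 = -28.4869


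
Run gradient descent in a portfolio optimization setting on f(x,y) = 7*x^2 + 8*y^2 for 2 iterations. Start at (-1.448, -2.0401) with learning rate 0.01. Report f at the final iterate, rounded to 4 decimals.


Gradient descent on f(x,y) = 7*x^2 + 8*y^2.
Starting point: (-1.448, -2.0401), alpha = 0.01
Step 1: grad_x = 2*7*-1.448 = -20.272, grad_y = 2*8*-2.0401 = -32.6416
  x_1 = -1.448 - 0.01*-20.272 = -1.2453
  y_1 = -2.0401 - 0.01*-32.6416 = -1.7137
Step 2: grad_x = 2*7*-1.2453 = -17.4339, grad_y = 2*8*-1.7137 = -27.4189
  x_2 = -1.2453 - 0.01*-17.4339 = -1.0709
  y_2 = -1.7137 - 0.01*-27.4189 = -1.4395
f(-1.0709, -1.4395) = 7*(-1.0709)^2 + 8*(-1.4395)^2 = 24.6056


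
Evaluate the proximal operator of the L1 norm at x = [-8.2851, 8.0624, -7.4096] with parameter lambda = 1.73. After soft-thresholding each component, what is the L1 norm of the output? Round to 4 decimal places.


Soft-thresholding with lambda = 1.73:
prox(-8.2851) = sign(-8.2851)*max(|-8.2851| - 1.73, 0) = -6.5551
prox(8.0624) = sign(8.0624)*max(|8.0624| - 1.73, 0) = 6.3324
prox(-7.4096) = sign(-7.4096)*max(|-7.4096| - 1.73, 0) = -5.6796
prox(x) = [-6.5551, 6.3324, -5.6796]
||prox(x)||_1 = 6.5551 + 6.3324 + 5.6796 = 18.5671


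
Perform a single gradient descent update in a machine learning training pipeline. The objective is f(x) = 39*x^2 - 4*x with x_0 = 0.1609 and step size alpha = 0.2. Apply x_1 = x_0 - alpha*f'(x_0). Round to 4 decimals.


We compute the gradient at x_0 and apply the update.
f'(x) = 78*x - 4
f'(0.1609) = 78*0.1609 - 4 = 8.5502
x_1 = 0.1609 - 0.2*8.5502 = -1.5491


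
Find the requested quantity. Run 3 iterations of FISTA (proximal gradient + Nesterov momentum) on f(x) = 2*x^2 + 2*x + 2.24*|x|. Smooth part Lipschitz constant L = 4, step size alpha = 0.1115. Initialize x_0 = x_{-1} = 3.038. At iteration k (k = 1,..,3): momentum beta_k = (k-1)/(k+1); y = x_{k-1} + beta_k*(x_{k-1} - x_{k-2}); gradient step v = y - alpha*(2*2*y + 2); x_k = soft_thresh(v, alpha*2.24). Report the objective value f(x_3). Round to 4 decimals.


FISTA on f(x) = 2*x^2 + 2*x + 2.24*|x|
L = 4, alpha = 0.1115
Iteration 1: beta = 0.0, y = 3.038 + 0.0*(3.038 - 3.038) = 3.038
  grad(y) = 14.152, v = y - alpha*grad = 1.4601
  prox(v) = soft_thresh(1.4601, 0.2498) = 1.2103
Iteration 2: beta = 0.3333, y = 1.2103 + 0.3333*(1.2103 - 3.038) = 0.6011
  grad(y) = 4.4042, v = y - alpha*grad = 0.11
  prox(v) = soft_thresh(0.11, 0.2498) = 0.0
Iteration 3: beta = 0.5, y = 0.0 + 0.5*(0.0 - 1.2103) = -0.6051
  grad(y) = -0.4206, v = y - alpha*grad = -0.5583
  prox(v) = soft_thresh(-0.5583, 0.2498) = -0.3085
f(x_3) = 2*(-0.3085)^2 + 2*(-0.3085) + 2.24*|-0.3085| = 0.2644


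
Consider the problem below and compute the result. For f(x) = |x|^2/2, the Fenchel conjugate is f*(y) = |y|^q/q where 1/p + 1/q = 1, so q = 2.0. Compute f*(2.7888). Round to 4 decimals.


The conjugate exponent q satisfies 1/p + 1/q = 1.
p = 2, so q = 2/(2 - 1) = 2.0
|y|^q = 2.7888^2.0 = 7.7774
f*(2.7888) = 7.7774 / 2.0 = 3.8887


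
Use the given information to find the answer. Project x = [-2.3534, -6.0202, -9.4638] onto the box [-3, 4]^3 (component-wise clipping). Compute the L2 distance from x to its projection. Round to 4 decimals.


Project each component onto [-3, 4].
clip(-2.3534) = -2.3534, clip(-6.0202) = -3.0, clip(-9.4638) = -3.0
Projection = [-2.3534, -3.0, -3.0]
Squared diffs: [0.0, 9.1216, 41.7807]
Distance = sqrt(50.9023) = 7.1346


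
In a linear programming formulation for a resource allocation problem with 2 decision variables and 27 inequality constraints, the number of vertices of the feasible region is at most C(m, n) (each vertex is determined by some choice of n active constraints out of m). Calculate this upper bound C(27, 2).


Each vertex corresponds to some choice of n active constraints out of m, so the number of vertices is at most C(m, n) = m! / (n!(m-n)!).
m = 27, n = 2
Numerator: 27 * 26
Denominator: 2! = 2
C(27, 2) = 351


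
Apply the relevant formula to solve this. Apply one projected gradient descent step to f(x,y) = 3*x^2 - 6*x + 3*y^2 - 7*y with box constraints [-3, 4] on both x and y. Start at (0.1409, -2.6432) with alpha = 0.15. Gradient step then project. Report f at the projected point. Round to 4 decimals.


Step 1: Compute gradient at (0.1409, -2.6432).
grad_x = 2*3*0.1409 - 6 = -5.1546
grad_y = 2*3*-2.6432 - 7 = -22.8592
Step 2: Gradient step.
x_raw = 0.1409 - 0.15*-5.1546 = 0.9141
y_raw = -2.6432 - 0.15*-22.8592 = 0.7857
Step 3: Project onto [-3, 4].
x_proj = clip(0.9141) = 0.9141
y_proj = clip(0.7857) = 0.7857
Step 4: Evaluate f.
f(0.9141, 0.7857) = -6.6257


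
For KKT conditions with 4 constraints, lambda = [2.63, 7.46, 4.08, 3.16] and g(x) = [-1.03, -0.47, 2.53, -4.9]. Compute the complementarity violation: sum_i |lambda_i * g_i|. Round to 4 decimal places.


KKT complementary slackness check:
lambda_1 * g_1 = 2.63 * -1.03 = -2.7089
lambda_2 * g_2 = 7.46 * -0.47 = -3.5062
lambda_3 * g_3 = 4.08 * 2.53 = 10.3224
lambda_4 * g_4 = 3.16 * -4.9 = -15.484
Total violation = 2.7089 + 3.5062 + 10.3224 + 15.484 = 32.0215


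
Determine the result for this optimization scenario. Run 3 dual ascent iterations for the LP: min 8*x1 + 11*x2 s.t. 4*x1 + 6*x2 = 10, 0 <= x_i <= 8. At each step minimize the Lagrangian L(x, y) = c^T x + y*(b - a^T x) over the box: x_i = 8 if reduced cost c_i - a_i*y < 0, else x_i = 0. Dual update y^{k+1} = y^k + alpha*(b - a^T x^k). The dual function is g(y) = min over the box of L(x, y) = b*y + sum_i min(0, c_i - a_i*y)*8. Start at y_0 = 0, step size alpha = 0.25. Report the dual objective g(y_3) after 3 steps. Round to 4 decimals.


Dual ascent for LP: min 8*x1 + 11*x2, 4*x1 + 6*x2 = 10, 0 <= x_i <= 8
Step 1: y^k = 0.0, reduced costs: (8.0, 11.0)
  x^k = (0.0, 0.0), subgradient = b - a^T x = 10.0
  y^{k+1} = 0.0 + 0.25*10.0 = 2.5
Step 2: y^k = 2.5, reduced costs: (-2.0, -4.0)
  x^k = (8.0, 8.0), subgradient = b - a^T x = -70.0
  y^{k+1} = 2.5 + 0.25*-70.0 = -15.0
Step 3: y^k = -15.0, reduced costs: (68.0, 101.0)
  x^k = (0.0, 0.0), subgradient = b - a^T x = 10.0
  y^{k+1} = -15.0 + 0.25*10.0 = -12.5
Dual objective at y_3 = -12.5: reduced costs (58.0, 86.0), box minimizer x = (0.0, 0.0)
g(y_3) = b*y + (c1 - a1*y)*x1 + (c2 - a2*y)*x2 = 10*(-12.5) + 58.0*0.0 + 86.0*0.0 = -125.0 + 0.0 + 0.0 = -125.0


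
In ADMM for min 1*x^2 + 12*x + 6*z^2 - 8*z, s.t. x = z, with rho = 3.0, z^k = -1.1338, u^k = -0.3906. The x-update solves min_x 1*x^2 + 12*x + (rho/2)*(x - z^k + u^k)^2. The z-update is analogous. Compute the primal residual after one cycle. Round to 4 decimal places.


ADMM iteration with rho = 3.0, z^k = -1.1338, u^k = -0.3906
Step 1: x-update.
Minimize 1*x^2 + 12*x + (3.0/2)*(x + 1.1338 - 0.3906)^2
FOC: (2*1 + 3.0)*x = -12 + 3.0*(-1.1338 + 0.3906)
x^{k+1} = -2.8459
Step 2: z-update.
Minimize 6*z^2 - 8*z + (3.0/2)*(-2.8459 - z - 0.3906)^2
FOC: (2*6 + 3.0)*z = 8 + 3.0*(-2.8459 - 0.3906)
z^{k+1} = -0.114
Step 3: u-update.
u^{k+1} = -0.3906 - 2.8459 + 0.114 = -3.1225
Step 4: Primal residual = |-2.8459 + 0.114| = 2.7319


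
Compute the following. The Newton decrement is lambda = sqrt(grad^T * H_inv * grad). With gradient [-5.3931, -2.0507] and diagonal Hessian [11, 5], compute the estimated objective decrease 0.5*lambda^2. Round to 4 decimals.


Step 1: H is diagonal, so H^(-1) * g = [-0.4903, -0.4101].
Step 2: g^T H^(-1) g = sum_i g_i^2 / H_ii
  = (-5.3931)^2/11 + (-2.0507)^2/5
  = 2.6441 + 0.8411 = 3.4852
Step 3: Objective decrease = 0.5 * g^T H^(-1) g = 1.7426
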